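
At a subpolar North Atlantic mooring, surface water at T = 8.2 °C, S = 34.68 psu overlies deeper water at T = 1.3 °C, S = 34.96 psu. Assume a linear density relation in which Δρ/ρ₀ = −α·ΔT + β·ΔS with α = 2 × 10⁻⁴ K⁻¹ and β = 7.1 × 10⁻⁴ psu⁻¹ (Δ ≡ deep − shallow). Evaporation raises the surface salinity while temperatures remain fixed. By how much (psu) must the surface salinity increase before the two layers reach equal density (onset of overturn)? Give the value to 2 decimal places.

Neutral buoyancy requires −α(T_deep − T_surf) + β(S_deep − S_surf′) = 0.
S_surf′ = S_deep − (α/β)·ΔT = 34.96 − (2 × 10⁻⁴/7.1 × 10⁻⁴)·(-6.9) = 36.9037 psu.
Increase required: 36.9037 − 34.68 = 2.2237 psu.

2.22 psu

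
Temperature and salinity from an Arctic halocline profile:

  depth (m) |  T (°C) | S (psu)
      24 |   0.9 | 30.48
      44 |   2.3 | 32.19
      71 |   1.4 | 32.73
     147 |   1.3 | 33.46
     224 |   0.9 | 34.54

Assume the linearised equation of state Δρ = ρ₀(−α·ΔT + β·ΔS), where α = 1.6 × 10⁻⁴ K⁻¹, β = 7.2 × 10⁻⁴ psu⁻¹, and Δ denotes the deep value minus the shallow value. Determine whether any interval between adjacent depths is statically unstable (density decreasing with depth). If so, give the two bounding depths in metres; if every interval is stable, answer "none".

Evaluate Δρ/ρ₀ = −αΔT + βΔS across each adjacent pair:
  24–44 m: −αΔT+βΔS = −(1.6 × 10⁻⁴)(+1.4)+(7.2 × 10⁻⁴)(+1.71) = 1.0 × 10⁻³ → stable
  44–71 m: −αΔT+βΔS = −(1.6 × 10⁻⁴)(-0.9)+(7.2 × 10⁻⁴)(+0.54) = 5.3 × 10⁻⁴ → stable
  71–147 m: −αΔT+βΔS = −(1.6 × 10⁻⁴)(-0.1)+(7.2 × 10⁻⁴)(+0.73) = 5.4 × 10⁻⁴ → stable
  147–224 m: −αΔT+βΔS = −(1.6 × 10⁻⁴)(-0.4)+(7.2 × 10⁻⁴)(+1.08) = 8.4 × 10⁻⁴ → stable
Every interval has Δρ > 0: the column is stably stratified throughout.

none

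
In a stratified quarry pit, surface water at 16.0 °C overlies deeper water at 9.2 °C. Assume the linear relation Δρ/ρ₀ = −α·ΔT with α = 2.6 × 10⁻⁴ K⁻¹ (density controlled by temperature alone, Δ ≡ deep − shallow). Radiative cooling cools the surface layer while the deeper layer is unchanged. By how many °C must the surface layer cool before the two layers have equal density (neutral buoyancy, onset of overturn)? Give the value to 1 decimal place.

6.8 °C

With temperature the only control, equal density requires T_surf′ = T_deep.
T_surf′ = 9.2 °C.
Cooling required: 16.0 − 9.2 = 6.8 °C.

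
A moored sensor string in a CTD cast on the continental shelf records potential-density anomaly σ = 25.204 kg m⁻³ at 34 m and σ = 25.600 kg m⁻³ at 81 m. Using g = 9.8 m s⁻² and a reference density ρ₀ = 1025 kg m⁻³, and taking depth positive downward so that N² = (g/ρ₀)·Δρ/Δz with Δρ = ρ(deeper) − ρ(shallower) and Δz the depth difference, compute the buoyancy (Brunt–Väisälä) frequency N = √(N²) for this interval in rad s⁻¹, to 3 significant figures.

8.98 × 10⁻³ rad s⁻¹

Δρ = 1025.600 − 1025.204 = 0.396 kg m⁻³ over Δz = 81 − 34 = 47 m.
N² = (9.8/1025) × (0.396/47) = 8.0556 × 10⁻⁵ s⁻².
N = √(8.0556 × 10⁻⁵) = 8.9753 × 10⁻³ rad s⁻¹ ≈ 8.98 × 10⁻³ rad s⁻¹.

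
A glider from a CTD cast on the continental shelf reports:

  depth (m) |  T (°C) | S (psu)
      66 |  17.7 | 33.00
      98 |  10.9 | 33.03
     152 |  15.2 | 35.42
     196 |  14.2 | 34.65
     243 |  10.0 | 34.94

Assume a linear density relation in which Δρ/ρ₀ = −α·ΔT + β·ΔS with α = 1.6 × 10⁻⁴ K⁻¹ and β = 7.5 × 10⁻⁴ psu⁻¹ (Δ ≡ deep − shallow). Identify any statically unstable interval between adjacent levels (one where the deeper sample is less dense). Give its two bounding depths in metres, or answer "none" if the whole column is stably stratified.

152–196 m

Evaluate Δρ/ρ₀ = −αΔT + βΔS across each adjacent pair:
  66–98 m: −αΔT+βΔS = −(1.6 × 10⁻⁴)(-6.8)+(7.5 × 10⁻⁴)(+0.03) = 1.1 × 10⁻³ → stable
  98–152 m: −αΔT+βΔS = −(1.6 × 10⁻⁴)(+4.3)+(7.5 × 10⁻⁴)(+2.39) = 1.1 × 10⁻³ → stable
  152–196 m: −αΔT+βΔS = −(1.6 × 10⁻⁴)(-1.0)+(7.5 × 10⁻⁴)(-0.77) = -4.2 × 10⁻⁴ → UNSTABLE
  196–243 m: −αΔT+βΔS = −(1.6 × 10⁻⁴)(-4.2)+(7.5 × 10⁻⁴)(+0.29) = 8.9 × 10⁻⁴ → stable
The 152–196 m interval has Δρ < 0: lighter water underlies denser water.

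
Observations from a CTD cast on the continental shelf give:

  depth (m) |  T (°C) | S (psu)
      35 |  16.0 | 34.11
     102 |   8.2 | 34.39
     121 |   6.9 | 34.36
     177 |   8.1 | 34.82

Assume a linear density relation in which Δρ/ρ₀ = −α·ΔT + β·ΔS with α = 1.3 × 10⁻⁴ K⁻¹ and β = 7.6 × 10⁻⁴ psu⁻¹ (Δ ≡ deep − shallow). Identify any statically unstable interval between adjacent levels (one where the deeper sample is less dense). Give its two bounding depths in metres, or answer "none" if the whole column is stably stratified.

none

Evaluate Δρ/ρ₀ = −αΔT + βΔS across each adjacent pair:
  35–102 m: −αΔT+βΔS = −(1.3 × 10⁻⁴)(-7.8)+(7.6 × 10⁻⁴)(+0.28) = 1.2 × 10⁻³ → stable
  102–121 m: −αΔT+βΔS = −(1.3 × 10⁻⁴)(-1.3)+(7.6 × 10⁻⁴)(-0.03) = 1.5 × 10⁻⁴ → stable
  121–177 m: −αΔT+βΔS = −(1.3 × 10⁻⁴)(+1.2)+(7.6 × 10⁻⁴)(+0.46) = 1.9 × 10⁻⁴ → stable
Every interval has Δρ > 0: the column is stably stratified throughout.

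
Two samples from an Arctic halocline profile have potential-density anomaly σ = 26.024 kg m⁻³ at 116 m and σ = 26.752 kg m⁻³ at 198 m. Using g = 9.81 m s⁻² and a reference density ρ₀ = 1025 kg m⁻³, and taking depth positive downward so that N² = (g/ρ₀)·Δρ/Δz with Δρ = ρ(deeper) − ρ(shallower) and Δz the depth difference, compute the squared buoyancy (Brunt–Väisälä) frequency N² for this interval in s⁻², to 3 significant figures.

8.50 × 10⁻⁵ s⁻²

Δρ = 1026.752 − 1026.024 = 0.728 kg m⁻³ over Δz = 198 − 116 = 82 m.
N² = (9.81/1025) × (0.728/82) = 8.4969 × 10⁻⁵ s⁻² ≈ 8.50 × 10⁻⁵ s⁻².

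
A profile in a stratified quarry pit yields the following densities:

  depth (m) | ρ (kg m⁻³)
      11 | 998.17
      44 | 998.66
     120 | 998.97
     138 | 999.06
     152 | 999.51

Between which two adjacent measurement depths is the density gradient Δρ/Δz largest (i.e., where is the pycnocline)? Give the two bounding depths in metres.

138–152 m

Compute the density gradient over each adjacent pair:
  11–44 m: Δρ/Δz = 0.49/33 = 0.015 kg m⁻⁴
  44–120 m: Δρ/Δz = 0.31/76 = 4.1 × 10⁻³ kg m⁻⁴
  120–138 m: Δρ/Δz = 0.09/18 = 5.0 × 10⁻³ kg m⁻⁴
  138–152 m: Δρ/Δz = 0.45/14 = 0.032 kg m⁻⁴
The largest gradient is in the 138–152 m interval — the pycnocline.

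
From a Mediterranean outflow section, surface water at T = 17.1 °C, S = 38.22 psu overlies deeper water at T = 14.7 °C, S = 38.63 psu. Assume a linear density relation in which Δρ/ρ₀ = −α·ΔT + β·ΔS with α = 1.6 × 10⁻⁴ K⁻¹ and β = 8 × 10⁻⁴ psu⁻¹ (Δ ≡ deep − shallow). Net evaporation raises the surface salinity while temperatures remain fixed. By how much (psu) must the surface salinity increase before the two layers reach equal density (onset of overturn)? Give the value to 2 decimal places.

Neutral buoyancy requires −α(T_deep − T_surf) + β(S_deep − S_surf′) = 0.
S_surf′ = S_deep − (α/β)·ΔT = 38.63 − (1.6 × 10⁻⁴/8 × 10⁻⁴)·(-2.4) = 39.1100 psu.
Increase required: 39.1100 − 38.22 = 0.8900 psu.

0.89 psu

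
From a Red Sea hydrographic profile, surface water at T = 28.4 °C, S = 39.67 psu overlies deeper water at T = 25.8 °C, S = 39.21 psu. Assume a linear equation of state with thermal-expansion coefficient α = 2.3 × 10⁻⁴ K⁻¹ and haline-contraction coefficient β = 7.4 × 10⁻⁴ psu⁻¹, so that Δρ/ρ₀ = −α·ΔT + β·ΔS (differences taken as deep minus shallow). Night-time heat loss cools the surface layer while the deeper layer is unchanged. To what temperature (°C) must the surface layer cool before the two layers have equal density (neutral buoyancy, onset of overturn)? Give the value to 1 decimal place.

Neutral buoyancy requires Δρ = 0, i.e. −α(T_deep − T_surf′) + β(S_deep − S_surf) = 0.
T_surf′ = T_deep − (β/α)·ΔS = 25.8 − (7.4 × 10⁻⁴/2.3 × 10⁻⁴)·(-0.46) = 27.280 °C.
Cooling required: 28.4 − (27.280) = 1.120 °C.

27.3 °C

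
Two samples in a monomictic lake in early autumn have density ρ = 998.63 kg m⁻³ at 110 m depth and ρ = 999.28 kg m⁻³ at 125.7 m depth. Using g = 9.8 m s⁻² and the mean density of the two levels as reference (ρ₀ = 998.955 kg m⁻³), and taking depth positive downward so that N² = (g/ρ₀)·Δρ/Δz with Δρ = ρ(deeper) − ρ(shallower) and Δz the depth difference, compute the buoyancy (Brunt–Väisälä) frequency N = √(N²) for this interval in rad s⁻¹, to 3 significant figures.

Δρ = 999.28 − 998.63 = 0.65 kg m⁻³ over Δz = 125.7 − 110 = 15.7 m.
N² = (9.8/998.955) × (0.65/15.7) = 4.0616 × 10⁻⁴ s⁻².
N = √(4.0616 × 10⁻⁴) = 0.020153 rad s⁻¹ ≈ 0.0202 rad s⁻¹.
N² > 0, so the interval is statically stable.

0.0202 rad s⁻¹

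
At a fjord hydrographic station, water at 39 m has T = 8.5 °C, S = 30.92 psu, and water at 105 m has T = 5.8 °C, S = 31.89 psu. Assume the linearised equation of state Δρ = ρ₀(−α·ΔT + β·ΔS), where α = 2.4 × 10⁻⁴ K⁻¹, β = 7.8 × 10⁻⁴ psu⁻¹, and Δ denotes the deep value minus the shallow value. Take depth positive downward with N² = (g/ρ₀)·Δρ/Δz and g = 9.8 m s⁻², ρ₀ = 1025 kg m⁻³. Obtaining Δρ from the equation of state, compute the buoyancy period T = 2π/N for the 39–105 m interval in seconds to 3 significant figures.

435 s

ΔT = -2.7 K, ΔS = +0.97 psu (deep − shallow).
Δρ/ρ₀ = −αΔT + βΔS = 6.48 × 10⁻⁴ + 7.566 × 10⁻⁴ = 1.4046 × 10⁻³, so Δρ ≈ 1.440 kg m⁻³.
N² = (g/ρ₀)·Δρ/Δz = g·(Δρ/ρ₀)/Δz = 9.8 × 1.4046 × 10⁻³ / 66 = 2.0856 × 10⁻⁴ s⁻².
N = √(2.0856 × 10⁻⁴) = 0.014442 rad s⁻¹ → T = 2π/N = 435.06 s ≈ 435 s.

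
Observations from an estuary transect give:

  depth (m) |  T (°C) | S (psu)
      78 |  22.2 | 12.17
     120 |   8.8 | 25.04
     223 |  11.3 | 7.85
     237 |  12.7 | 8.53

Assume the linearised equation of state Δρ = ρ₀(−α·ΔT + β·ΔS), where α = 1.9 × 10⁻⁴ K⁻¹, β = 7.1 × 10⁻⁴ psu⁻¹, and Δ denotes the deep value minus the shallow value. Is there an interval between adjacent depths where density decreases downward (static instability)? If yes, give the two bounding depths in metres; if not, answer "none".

Evaluate Δρ/ρ₀ = −αΔT + βΔS across each adjacent pair:
  78–120 m: −αΔT+βΔS = −(1.9 × 10⁻⁴)(-13.4)+(7.1 × 10⁻⁴)(+12.87) = 0.012 → stable
  120–223 m: −αΔT+βΔS = −(1.9 × 10⁻⁴)(+2.5)+(7.1 × 10⁻⁴)(-17.19) = -0.013 → UNSTABLE
  223–237 m: −αΔT+βΔS = −(1.9 × 10⁻⁴)(+1.4)+(7.1 × 10⁻⁴)(+0.68) = 2.2 × 10⁻⁴ → stable
The 120–223 m interval has Δρ < 0: lighter water underlies denser water.

120–223 m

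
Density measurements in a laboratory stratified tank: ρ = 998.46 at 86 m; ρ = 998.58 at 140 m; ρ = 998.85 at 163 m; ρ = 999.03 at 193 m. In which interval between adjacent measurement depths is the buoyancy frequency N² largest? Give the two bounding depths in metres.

Compute the density gradient over each adjacent pair:
  86–140 m: Δρ/Δz = 0.12/54 = 2.2 × 10⁻³ kg m⁻⁴
  140–163 m: Δρ/Δz = 0.27/23 = 0.012 kg m⁻⁴
  163–193 m: Δρ/Δz = 0.18/30 = 6.0 × 10⁻³ kg m⁻⁴
The largest gradient is in the 140–163 m interval — the pycnocline.

140–163 m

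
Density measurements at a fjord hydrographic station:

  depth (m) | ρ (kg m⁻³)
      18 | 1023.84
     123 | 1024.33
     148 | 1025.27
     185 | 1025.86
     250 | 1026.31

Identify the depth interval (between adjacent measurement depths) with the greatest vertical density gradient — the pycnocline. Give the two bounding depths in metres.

123–148 m

Compute the density gradient over each adjacent pair:
  18–123 m: Δρ/Δz = 0.49/105 = 4.7 × 10⁻³ kg m⁻⁴
  123–148 m: Δρ/Δz = 0.94/25 = 0.038 kg m⁻⁴
  148–185 m: Δρ/Δz = 0.59/37 = 0.016 kg m⁻⁴
  185–250 m: Δρ/Δz = 0.45/65 = 6.9 × 10⁻³ kg m⁻⁴
The largest gradient is in the 123–148 m interval — the pycnocline.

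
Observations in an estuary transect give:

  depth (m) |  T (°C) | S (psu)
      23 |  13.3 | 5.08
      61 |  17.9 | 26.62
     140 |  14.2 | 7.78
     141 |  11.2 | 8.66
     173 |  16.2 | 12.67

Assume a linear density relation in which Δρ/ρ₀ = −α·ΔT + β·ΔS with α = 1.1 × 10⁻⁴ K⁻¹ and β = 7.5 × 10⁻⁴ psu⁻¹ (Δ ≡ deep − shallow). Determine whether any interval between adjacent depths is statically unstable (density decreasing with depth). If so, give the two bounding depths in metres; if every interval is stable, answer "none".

Evaluate Δρ/ρ₀ = −αΔT + βΔS across each adjacent pair:
  23–61 m: −αΔT+βΔS = −(1.1 × 10⁻⁴)(+4.6)+(7.5 × 10⁻⁴)(+21.54) = 0.016 → stable
  61–140 m: −αΔT+βΔS = −(1.1 × 10⁻⁴)(-3.7)+(7.5 × 10⁻⁴)(-18.84) = -0.014 → UNSTABLE
  140–141 m: −αΔT+βΔS = −(1.1 × 10⁻⁴)(-3.0)+(7.5 × 10⁻⁴)(+0.88) = 9.9 × 10⁻⁴ → stable
  141–173 m: −αΔT+βΔS = −(1.1 × 10⁻⁴)(+5.0)+(7.5 × 10⁻⁴)(+4.01) = 2.5 × 10⁻³ → stable
The 61–140 m interval has Δρ < 0: lighter water underlies denser water.

61–140 m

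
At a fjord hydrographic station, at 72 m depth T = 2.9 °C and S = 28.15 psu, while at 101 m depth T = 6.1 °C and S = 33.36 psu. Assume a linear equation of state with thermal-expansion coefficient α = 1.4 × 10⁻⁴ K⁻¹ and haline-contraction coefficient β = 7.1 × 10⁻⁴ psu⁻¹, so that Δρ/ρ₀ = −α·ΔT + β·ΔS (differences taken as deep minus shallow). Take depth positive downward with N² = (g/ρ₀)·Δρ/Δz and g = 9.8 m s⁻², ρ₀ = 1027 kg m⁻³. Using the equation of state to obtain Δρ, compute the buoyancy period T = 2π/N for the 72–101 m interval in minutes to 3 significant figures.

ΔT = +3.2 K, ΔS = +5.21 psu (deep − shallow).
Δρ/ρ₀ = −αΔT + βΔS = -4.48 × 10⁻⁴ + 3.6991 × 10⁻³ = 3.2511 × 10⁻³, so Δρ ≈ 3.339 kg m⁻³.
N² = (g/ρ₀)·Δρ/Δz = g·(Δρ/ρ₀)/Δz = 9.8 × 3.2511 × 10⁻³ / 29 = 1.0986 × 10⁻³ s⁻².
N = √(1.0986 × 10⁻³) = 0.033145 rad s⁻¹ → T = 2π/N = 189.57 s = 3.1595 min ≈ 3.16 min.

3.16 min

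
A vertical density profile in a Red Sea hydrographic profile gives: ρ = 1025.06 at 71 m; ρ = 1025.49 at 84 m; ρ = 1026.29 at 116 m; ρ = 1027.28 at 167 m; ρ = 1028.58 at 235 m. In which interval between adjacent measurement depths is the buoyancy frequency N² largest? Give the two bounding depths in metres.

71–84 m

Compute the density gradient over each adjacent pair:
  71–84 m: Δρ/Δz = 0.43/13 = 0.033 kg m⁻⁴
  84–116 m: Δρ/Δz = 0.80/32 = 0.025 kg m⁻⁴
  116–167 m: Δρ/Δz = 0.99/51 = 0.019 kg m⁻⁴
  167–235 m: Δρ/Δz = 1.30/68 = 0.019 kg m⁻⁴
The largest gradient is in the 71–84 m interval — the pycnocline.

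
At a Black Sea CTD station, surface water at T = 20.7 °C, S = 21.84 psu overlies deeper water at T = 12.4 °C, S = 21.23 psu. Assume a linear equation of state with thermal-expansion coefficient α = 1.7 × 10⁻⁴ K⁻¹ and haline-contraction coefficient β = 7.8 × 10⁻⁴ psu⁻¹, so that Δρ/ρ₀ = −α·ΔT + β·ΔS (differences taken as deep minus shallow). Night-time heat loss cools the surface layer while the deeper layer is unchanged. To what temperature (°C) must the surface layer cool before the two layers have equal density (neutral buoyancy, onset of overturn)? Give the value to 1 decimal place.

Neutral buoyancy requires Δρ = 0, i.e. −α(T_deep − T_surf′) + β(S_deep − S_surf) = 0.
T_surf′ = T_deep − (β/α)·ΔS = 12.4 − (7.8 × 10⁻⁴/1.7 × 10⁻⁴)·(-0.61) = 15.199 °C.
Cooling required: 20.7 − (15.199) = 5.501 °C.

15.2 °C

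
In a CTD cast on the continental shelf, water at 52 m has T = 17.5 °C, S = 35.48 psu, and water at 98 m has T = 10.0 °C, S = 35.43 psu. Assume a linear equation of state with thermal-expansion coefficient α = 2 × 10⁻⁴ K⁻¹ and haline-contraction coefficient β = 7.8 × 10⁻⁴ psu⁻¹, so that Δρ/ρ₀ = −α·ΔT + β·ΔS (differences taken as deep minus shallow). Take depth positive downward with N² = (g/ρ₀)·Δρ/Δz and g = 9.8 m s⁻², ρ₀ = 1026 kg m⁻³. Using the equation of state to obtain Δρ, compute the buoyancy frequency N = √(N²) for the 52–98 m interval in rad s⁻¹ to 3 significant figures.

0.0176 rad s⁻¹

ΔT = -7.5 K, ΔS = -0.05 psu (deep − shallow).
Δρ/ρ₀ = −αΔT + βΔS = 1.50 × 10⁻³ − 3.90 × 10⁻⁵ = 1.461 × 10⁻³, so Δρ ≈ 1.499 kg m⁻³.
N² = (g/ρ₀)·Δρ/Δz = g·(Δρ/ρ₀)/Δz = 9.8 × 1.461 × 10⁻³ / 46 = 3.1126 × 10⁻⁴ s⁻².
N = √(3.1126 × 10⁻⁴) = 0.017643 rad s⁻¹ ≈ 0.0176 rad s⁻¹.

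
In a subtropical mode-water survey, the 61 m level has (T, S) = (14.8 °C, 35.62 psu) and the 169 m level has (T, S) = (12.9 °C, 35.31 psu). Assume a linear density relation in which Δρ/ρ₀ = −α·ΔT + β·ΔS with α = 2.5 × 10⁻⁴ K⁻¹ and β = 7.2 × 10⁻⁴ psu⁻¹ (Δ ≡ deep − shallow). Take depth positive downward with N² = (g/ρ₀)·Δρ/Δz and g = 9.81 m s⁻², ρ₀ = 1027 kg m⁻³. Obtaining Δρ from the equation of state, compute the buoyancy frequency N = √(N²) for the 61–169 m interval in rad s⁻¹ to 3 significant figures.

ΔT = -1.9 K, ΔS = -0.31 psu (deep − shallow).
Δρ/ρ₀ = −αΔT + βΔS = 4.75 × 10⁻⁴ − 2.232 × 10⁻⁴ = 2.518 × 10⁻⁴, so Δρ ≈ 0.2586 kg m⁻³.
N² = (g/ρ₀)·Δρ/Δz = g·(Δρ/ρ₀)/Δz = 9.81 × 2.518 × 10⁻⁴ / 108 = 2.2872 × 10⁻⁵ s⁻².
N = √(2.2872 × 10⁻⁵) = 4.7825 × 10⁻³ rad s⁻¹ ≈ 4.78 × 10⁻³ rad s⁻¹.

4.78 × 10⁻³ rad s⁻¹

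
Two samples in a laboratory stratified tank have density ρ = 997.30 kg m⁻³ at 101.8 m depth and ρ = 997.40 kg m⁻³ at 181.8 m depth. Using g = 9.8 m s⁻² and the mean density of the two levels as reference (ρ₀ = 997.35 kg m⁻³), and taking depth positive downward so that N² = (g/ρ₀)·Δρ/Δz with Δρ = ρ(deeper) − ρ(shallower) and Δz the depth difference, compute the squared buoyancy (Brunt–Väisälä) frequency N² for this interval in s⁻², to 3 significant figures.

Δρ = 997.40 − 997.30 = 0.10 kg m⁻³ over Δz = 181.8 − 101.8 = 80 m.
N² = (9.8/997.35) × (0.10/80) = 1.2283 × 10⁻⁵ s⁻² ≈ 1.23 × 10⁻⁵ s⁻².

1.23 × 10⁻⁵ s⁻²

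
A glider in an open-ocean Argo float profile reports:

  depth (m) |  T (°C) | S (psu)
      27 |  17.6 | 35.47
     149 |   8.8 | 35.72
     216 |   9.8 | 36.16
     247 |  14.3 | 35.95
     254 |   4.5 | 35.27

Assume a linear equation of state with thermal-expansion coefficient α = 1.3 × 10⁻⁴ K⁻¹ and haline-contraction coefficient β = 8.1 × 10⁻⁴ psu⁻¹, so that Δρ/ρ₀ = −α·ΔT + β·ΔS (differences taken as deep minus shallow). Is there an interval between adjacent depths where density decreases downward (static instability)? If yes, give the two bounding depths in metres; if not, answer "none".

Evaluate Δρ/ρ₀ = −αΔT + βΔS across each adjacent pair:
  27–149 m: −αΔT+βΔS = −(1.3 × 10⁻⁴)(-8.8)+(8.1 × 10⁻⁴)(+0.25) = 1.3 × 10⁻³ → stable
  149–216 m: −αΔT+βΔS = −(1.3 × 10⁻⁴)(+1.0)+(8.1 × 10⁻⁴)(+0.44) = 2.3 × 10⁻⁴ → stable
  216–247 m: −αΔT+βΔS = −(1.3 × 10⁻⁴)(+4.5)+(8.1 × 10⁻⁴)(-0.21) = -7.6 × 10⁻⁴ → UNSTABLE
  247–254 m: −αΔT+βΔS = −(1.3 × 10⁻⁴)(-9.8)+(8.1 × 10⁻⁴)(-0.68) = 7.2 × 10⁻⁴ → stable
The 216–247 m interval has Δρ < 0: lighter water underlies denser water.

216–247 m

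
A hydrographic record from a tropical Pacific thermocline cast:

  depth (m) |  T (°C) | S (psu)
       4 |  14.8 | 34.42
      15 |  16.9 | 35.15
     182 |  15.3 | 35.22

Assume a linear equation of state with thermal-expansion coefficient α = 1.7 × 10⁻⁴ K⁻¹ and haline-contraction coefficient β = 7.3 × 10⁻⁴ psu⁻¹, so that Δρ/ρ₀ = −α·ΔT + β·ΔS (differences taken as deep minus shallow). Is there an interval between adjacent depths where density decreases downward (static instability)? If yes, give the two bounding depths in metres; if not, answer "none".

none

Evaluate Δρ/ρ₀ = −αΔT + βΔS across each adjacent pair:
  4–15 m: −αΔT+βΔS = −(1.7 × 10⁻⁴)(+2.1)+(7.3 × 10⁻⁴)(+0.73) = 1.8 × 10⁻⁴ → stable
  15–182 m: −αΔT+βΔS = −(1.7 × 10⁻⁴)(-1.6)+(7.3 × 10⁻⁴)(+0.07) = 3.2 × 10⁻⁴ → stable
Every interval has Δρ > 0: the column is stably stratified throughout.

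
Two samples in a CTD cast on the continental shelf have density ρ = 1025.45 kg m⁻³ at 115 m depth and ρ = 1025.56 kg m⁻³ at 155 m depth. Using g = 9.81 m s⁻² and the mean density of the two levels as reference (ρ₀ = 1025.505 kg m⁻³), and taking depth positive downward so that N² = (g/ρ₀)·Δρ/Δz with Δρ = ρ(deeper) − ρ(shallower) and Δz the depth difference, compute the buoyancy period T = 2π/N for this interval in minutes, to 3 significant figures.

Δρ = 1025.56 − 1025.45 = 0.11 kg m⁻³ over Δz = 155 − 115 = 40 m.
N² = (9.81/1025.505) × (0.11/40) = 2.6307 × 10⁻⁵ s⁻².
N = √(2.6307 × 10⁻⁵) = 5.1290 × 10⁻³ rad s⁻¹, so T = 2π/N = 1.2250 × 10³ s = 20.417 min ≈ 20.4 min.

20.4 min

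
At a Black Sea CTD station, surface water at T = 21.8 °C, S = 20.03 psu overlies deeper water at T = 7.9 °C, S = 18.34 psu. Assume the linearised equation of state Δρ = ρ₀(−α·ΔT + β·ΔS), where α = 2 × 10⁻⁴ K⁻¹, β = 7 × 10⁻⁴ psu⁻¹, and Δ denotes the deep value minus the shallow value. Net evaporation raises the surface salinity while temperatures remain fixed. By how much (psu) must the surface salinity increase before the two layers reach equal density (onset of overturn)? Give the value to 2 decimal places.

Neutral buoyancy requires −α(T_deep − T_surf) + β(S_deep − S_surf′) = 0.
S_surf′ = S_deep − (α/β)·ΔT = 18.34 − (2 × 10⁻⁴/7 × 10⁻⁴)·(-13.9) = 22.3114 psu.
Increase required: 22.3114 − 20.03 = 2.2814 psu.

2.28 psu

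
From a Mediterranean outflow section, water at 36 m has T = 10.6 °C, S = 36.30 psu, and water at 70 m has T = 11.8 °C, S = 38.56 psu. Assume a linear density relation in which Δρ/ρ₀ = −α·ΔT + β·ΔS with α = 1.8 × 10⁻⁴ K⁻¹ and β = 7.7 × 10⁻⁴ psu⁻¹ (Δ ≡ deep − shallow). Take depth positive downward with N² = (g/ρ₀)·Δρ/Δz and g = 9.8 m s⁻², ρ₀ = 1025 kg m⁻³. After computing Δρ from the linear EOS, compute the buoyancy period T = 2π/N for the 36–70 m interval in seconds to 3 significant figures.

ΔT = +1.2 K, ΔS = +2.26 psu (deep − shallow).
Δρ/ρ₀ = −αΔT + βΔS = -2.16 × 10⁻⁴ + 1.7402 × 10⁻³ = 1.5242 × 10⁻³, so Δρ ≈ 1.562 kg m⁻³.
N² = (g/ρ₀)·Δρ/Δz = g·(Δρ/ρ₀)/Δz = 9.8 × 1.5242 × 10⁻³ / 34 = 4.3933 × 10⁻⁴ s⁻².
N = √(4.3933 × 10⁻⁴) = 0.020960 rad s⁻¹ → T = 2π/N = 299.77 s ≈ 300 s.

300 s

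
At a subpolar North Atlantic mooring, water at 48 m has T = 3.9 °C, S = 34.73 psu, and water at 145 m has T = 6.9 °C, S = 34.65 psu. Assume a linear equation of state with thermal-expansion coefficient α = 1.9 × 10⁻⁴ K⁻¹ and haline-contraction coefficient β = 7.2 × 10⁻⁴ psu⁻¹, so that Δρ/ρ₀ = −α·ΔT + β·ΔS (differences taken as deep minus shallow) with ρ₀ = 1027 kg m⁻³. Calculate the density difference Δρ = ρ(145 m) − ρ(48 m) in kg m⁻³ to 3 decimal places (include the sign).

-0.645 kg m⁻³

ΔT = +3.0 K, ΔS = -0.08 psu (deep − shallow).
Δρ/ρ₀ = −(1.9 × 10⁻⁴)(+3.0) + (7.2 × 10⁻⁴)(-0.08) = -6.276 × 10⁻⁴.
Δρ = 1027 × (-6.276 × 10⁻⁴) = -0.645 kg m⁻³.
Negative Δρ: lighter below, statically unstable.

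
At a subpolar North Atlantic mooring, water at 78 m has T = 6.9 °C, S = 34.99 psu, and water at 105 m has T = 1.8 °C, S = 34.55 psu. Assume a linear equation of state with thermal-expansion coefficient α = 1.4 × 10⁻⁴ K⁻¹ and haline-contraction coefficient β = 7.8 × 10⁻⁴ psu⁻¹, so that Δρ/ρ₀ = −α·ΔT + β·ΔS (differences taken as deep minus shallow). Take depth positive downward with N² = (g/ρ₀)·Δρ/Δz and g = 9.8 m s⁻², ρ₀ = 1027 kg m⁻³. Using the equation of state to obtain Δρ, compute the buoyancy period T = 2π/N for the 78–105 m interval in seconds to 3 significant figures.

542 s

ΔT = -5.1 K, ΔS = -0.44 psu (deep − shallow).
Δρ/ρ₀ = −αΔT + βΔS = 7.14 × 10⁻⁴ − 3.432 × 10⁻⁴ = 3.708 × 10⁻⁴, so Δρ ≈ 0.3808 kg m⁻³.
N² = (g/ρ₀)·Δρ/Δz = g·(Δρ/ρ₀)/Δz = 9.8 × 3.708 × 10⁻⁴ / 27 = 1.3459 × 10⁻⁴ s⁻².
N = √(1.3459 × 10⁻⁴) = 0.011601 rad s⁻¹ → T = 2π/N = 541.61 s ≈ 542 s.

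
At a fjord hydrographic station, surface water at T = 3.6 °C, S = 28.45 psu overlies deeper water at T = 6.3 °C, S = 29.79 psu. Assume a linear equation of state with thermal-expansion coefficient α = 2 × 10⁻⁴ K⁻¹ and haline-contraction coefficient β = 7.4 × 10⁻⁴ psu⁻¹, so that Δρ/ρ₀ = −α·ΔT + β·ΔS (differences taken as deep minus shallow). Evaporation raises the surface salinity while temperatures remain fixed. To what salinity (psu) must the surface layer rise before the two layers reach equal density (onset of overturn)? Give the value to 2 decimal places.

29.06 psu

Neutral buoyancy requires −α(T_deep − T_surf) + β(S_deep − S_surf′) = 0.
S_surf′ = S_deep − (α/β)·ΔT = 29.79 − (2 × 10⁻⁴/7.4 × 10⁻⁴)·(+2.7) = 29.0603 psu.
Increase required: 29.0603 − 28.45 = 0.6103 psu.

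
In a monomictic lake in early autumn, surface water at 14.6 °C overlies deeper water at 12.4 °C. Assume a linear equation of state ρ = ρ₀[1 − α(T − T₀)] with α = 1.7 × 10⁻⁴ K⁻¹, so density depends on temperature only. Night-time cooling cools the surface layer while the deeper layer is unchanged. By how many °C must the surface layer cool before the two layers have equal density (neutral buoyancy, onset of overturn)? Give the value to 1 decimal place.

2.2 °C

With temperature the only control, equal density requires T_surf′ = T_deep.
T_surf′ = 12.4 °C.
Cooling required: 14.6 − 12.4 = 2.2 °C.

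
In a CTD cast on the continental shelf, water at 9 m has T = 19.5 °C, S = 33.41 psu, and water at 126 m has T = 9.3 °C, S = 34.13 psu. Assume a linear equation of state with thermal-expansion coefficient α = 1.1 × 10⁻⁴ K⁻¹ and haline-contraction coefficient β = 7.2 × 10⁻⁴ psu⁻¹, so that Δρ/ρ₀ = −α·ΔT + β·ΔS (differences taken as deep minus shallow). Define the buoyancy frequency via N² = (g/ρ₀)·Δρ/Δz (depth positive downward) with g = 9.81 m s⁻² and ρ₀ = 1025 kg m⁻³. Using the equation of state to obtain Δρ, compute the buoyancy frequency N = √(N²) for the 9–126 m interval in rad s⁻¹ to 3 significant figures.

0.0117 rad s⁻¹

ΔT = -10.2 K, ΔS = +0.72 psu (deep − shallow).
Δρ/ρ₀ = −αΔT + βΔS = 1.122 × 10⁻³ + 5.184 × 10⁻⁴ = 1.6404 × 10⁻³, so Δρ ≈ 1.681 kg m⁻³.
N² = (g/ρ₀)·Δρ/Δz = g·(Δρ/ρ₀)/Δz = 9.81 × 1.6404 × 10⁻³ / 117 = 1.3754 × 10⁻⁴ s⁻².
N = √(1.3754 × 10⁻⁴) = 0.011728 rad s⁻¹ ≈ 0.0117 rad s⁻¹.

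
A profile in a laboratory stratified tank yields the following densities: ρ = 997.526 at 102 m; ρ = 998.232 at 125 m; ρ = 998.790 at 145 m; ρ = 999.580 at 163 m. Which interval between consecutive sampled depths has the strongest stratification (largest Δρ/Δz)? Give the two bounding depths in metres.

Compute the density gradient over each adjacent pair:
  102–125 m: Δρ/Δz = 0.706/23 = 0.031 kg m⁻⁴
  125–145 m: Δρ/Δz = 0.558/20 = 0.028 kg m⁻⁴
  145–163 m: Δρ/Δz = 0.790/18 = 0.044 kg m⁻⁴
The largest gradient is in the 145–163 m interval — the pycnocline.

145–163 m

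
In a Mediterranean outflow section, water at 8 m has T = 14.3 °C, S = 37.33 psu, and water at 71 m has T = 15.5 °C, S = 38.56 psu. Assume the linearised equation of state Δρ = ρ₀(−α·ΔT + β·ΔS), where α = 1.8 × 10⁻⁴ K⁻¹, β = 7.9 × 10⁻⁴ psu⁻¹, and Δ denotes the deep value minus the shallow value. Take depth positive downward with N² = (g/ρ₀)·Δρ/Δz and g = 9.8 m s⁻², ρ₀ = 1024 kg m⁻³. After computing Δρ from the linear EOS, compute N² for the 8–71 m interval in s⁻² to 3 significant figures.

ΔT = +1.2 K, ΔS = +1.23 psu (deep − shallow).
Δρ/ρ₀ = −αΔT + βΔS = -2.16 × 10⁻⁴ + 9.717 × 10⁻⁴ = 7.557 × 10⁻⁴, so Δρ ≈ 0.7738 kg m⁻³.
N² = (g/ρ₀)·Δρ/Δz = g·(Δρ/ρ₀)/Δz = 9.8 × 7.557 × 10⁻⁴ / 63 = 1.1755 × 10⁻⁴ s⁻² ≈ 1.18 × 10⁻⁴ s⁻².

1.18 × 10⁻⁴ s⁻²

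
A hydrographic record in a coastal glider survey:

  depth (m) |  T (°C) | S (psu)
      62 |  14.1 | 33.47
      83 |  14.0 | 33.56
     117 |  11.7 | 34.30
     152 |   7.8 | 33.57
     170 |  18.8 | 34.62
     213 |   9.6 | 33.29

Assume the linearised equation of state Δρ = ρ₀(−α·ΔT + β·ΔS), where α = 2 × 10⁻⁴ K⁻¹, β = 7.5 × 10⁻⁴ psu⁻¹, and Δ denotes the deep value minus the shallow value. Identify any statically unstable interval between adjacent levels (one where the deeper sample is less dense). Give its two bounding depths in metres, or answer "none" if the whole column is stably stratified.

152–170 m

Evaluate Δρ/ρ₀ = −αΔT + βΔS across each adjacent pair:
  62–83 m: −αΔT+βΔS = −(2 × 10⁻⁴)(-0.1)+(7.5 × 10⁻⁴)(+0.09) = 8.7 × 10⁻⁵ → stable
  83–117 m: −αΔT+βΔS = −(2 × 10⁻⁴)(-2.3)+(7.5 × 10⁻⁴)(+0.74) = 1.0 × 10⁻³ → stable
  117–152 m: −αΔT+βΔS = −(2 × 10⁻⁴)(-3.9)+(7.5 × 10⁻⁴)(-0.73) = 2.3 × 10⁻⁴ → stable
  152–170 m: −αΔT+βΔS = −(2 × 10⁻⁴)(+11.0)+(7.5 × 10⁻⁴)(+1.05) = -1.4 × 10⁻³ → UNSTABLE
  170–213 m: −αΔT+βΔS = −(2 × 10⁻⁴)(-9.2)+(7.5 × 10⁻⁴)(-1.33) = 8.4 × 10⁻⁴ → stable
The 152–170 m interval has Δρ < 0: lighter water underlies denser water.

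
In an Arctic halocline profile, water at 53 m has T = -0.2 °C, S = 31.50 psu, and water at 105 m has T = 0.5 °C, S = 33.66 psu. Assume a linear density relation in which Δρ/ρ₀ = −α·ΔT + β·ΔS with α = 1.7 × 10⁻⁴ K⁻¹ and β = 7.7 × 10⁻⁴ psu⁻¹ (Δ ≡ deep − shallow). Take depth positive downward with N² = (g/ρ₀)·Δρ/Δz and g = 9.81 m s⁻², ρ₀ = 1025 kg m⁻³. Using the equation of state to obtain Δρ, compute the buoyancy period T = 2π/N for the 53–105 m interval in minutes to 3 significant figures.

6.14 min

ΔT = +0.7 K, ΔS = +2.16 psu (deep − shallow).
Δρ/ρ₀ = −αΔT + βΔS = -1.19 × 10⁻⁴ + 1.6632 × 10⁻³ = 1.5442 × 10⁻³, so Δρ ≈ 1.583 kg m⁻³.
N² = (g/ρ₀)·Δρ/Δz = g·(Δρ/ρ₀)/Δz = 9.81 × 1.5442 × 10⁻³ / 52 = 2.9132 × 10⁻⁴ s⁻².
N = √(2.9132 × 10⁻⁴) = 0.017068 rad s⁻¹ → T = 2π/N = 368.13 s = 6.1355 min ≈ 6.14 min.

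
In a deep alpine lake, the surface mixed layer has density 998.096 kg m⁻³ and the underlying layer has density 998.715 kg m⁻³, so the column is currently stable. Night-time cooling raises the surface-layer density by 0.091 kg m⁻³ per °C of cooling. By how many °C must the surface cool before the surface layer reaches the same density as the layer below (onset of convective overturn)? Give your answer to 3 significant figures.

Density deficit of the surface layer: 998.715 − 998.096 = 0.619 kg m⁻³.
Required change = 0.619 / 0.091 = 6.80 °C.

6.80 °C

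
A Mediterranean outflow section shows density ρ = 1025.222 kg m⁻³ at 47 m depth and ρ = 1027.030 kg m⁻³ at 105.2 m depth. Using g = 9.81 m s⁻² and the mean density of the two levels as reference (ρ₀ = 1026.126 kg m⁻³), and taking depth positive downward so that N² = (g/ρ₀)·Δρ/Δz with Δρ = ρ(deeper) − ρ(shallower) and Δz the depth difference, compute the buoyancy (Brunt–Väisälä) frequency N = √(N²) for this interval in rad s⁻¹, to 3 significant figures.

0.0172 rad s⁻¹

Δρ = 1027.030 − 1025.222 = 1.808 kg m⁻³ over Δz = 105.2 − 47 = 58.2 m.
N² = (9.81/1026.126) × (1.808/58.2) = 2.9699 × 10⁻⁴ s⁻².
N = √(2.9699 × 10⁻⁴) = 0.017233 rad s⁻¹ ≈ 0.0172 rad s⁻¹.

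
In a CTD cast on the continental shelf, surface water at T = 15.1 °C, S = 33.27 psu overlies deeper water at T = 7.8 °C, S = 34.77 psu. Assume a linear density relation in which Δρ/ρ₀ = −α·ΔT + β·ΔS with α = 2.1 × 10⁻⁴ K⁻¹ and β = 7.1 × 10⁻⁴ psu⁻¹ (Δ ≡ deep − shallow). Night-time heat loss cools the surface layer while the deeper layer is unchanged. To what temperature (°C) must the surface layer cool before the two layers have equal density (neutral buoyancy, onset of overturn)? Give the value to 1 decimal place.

Neutral buoyancy requires Δρ = 0, i.e. −α(T_deep − T_surf′) + β(S_deep − S_surf) = 0.
T_surf′ = T_deep − (β/α)·ΔS = 7.8 − (7.1 × 10⁻⁴/2.1 × 10⁻⁴)·(+1.50) = 2.729 °C.
Cooling required: 15.1 − (2.729) = 12.371 °C.

2.7 °C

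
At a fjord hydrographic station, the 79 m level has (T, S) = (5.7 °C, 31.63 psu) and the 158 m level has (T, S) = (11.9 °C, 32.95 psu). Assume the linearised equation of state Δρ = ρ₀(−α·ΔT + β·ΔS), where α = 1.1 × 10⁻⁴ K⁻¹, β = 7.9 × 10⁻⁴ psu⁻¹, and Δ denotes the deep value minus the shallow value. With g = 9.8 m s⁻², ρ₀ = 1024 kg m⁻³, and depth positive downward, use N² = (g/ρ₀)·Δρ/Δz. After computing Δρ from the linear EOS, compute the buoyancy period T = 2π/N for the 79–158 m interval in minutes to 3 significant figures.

ΔT = +6.2 K, ΔS = +1.32 psu (deep − shallow).
Δρ/ρ₀ = −αΔT + βΔS = -6.82 × 10⁻⁴ + 1.0428 × 10⁻³ = 3.608 × 10⁻⁴, so Δρ ≈ 0.3695 kg m⁻³.
N² = (g/ρ₀)·Δρ/Δz = g·(Δρ/ρ₀)/Δz = 9.8 × 3.608 × 10⁻⁴ / 79 = 4.4757 × 10⁻⁵ s⁻².
N = √(4.4757 × 10⁻⁵) = 6.6901 × 10⁻³ rad s⁻¹ → T = 2π/N = 939.18 s = 15.653 min ≈ 15.7 min.

15.7 min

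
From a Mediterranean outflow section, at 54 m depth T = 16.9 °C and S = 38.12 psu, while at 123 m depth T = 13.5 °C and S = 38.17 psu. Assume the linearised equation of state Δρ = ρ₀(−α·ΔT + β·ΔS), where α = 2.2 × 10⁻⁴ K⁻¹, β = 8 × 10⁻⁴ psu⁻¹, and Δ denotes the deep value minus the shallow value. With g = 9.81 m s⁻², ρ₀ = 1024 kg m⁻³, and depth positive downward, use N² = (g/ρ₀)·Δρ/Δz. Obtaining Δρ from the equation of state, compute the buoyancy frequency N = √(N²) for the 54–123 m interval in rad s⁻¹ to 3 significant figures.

0.0106 rad s⁻¹

ΔT = -3.4 K, ΔS = +0.05 psu (deep − shallow).
Δρ/ρ₀ = −αΔT + βΔS = 7.48 × 10⁻⁴ + 4.00 × 10⁻⁵ = 7.88 × 10⁻⁴, so Δρ ≈ 0.8069 kg m⁻³.
N² = (g/ρ₀)·Δρ/Δz = g·(Δρ/ρ₀)/Δz = 9.81 × 7.88 × 10⁻⁴ / 69 = 1.1203 × 10⁻⁴ s⁻².
N = √(1.1203 × 10⁻⁴) = 0.010584 rad s⁻¹ ≈ 0.0106 rad s⁻¹.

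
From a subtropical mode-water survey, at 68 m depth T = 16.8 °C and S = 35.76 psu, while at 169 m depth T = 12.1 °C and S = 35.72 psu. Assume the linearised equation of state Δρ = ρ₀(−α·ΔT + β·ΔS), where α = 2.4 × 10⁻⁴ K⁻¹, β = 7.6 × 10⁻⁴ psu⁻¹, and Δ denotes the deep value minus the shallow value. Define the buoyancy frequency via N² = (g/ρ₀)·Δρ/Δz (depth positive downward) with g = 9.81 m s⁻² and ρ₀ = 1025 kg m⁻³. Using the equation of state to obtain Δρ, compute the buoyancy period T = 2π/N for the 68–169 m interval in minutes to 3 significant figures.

ΔT = -4.7 K, ΔS = -0.04 psu (deep − shallow).
Δρ/ρ₀ = −αΔT + βΔS = 1.128 × 10⁻³ − 3.04 × 10⁻⁵ = 1.0976 × 10⁻³, so Δρ ≈ 1.125 kg m⁻³.
N² = (g/ρ₀)·Δρ/Δz = g·(Δρ/ρ₀)/Δz = 9.81 × 1.0976 × 10⁻³ / 101 = 1.0661 × 10⁻⁴ s⁻².
N = √(1.0661 × 10⁻⁴) = 0.010325 rad s⁻¹ → T = 2π/N = 608.54 s = 10.142 min ≈ 10.1 min.

10.1 min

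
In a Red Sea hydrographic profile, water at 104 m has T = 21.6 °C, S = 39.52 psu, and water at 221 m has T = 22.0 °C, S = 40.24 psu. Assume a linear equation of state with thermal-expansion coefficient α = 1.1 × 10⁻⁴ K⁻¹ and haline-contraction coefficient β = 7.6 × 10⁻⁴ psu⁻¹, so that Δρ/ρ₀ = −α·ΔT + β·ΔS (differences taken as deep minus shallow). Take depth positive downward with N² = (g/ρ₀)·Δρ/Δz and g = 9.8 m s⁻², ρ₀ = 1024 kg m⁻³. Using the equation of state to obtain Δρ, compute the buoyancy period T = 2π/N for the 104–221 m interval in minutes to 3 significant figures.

ΔT = +0.4 K, ΔS = +0.72 psu (deep − shallow).
Δρ/ρ₀ = −αΔT + βΔS = -4.40 × 10⁻⁵ + 5.472 × 10⁻⁴ = 5.032 × 10⁻⁴, so Δρ ≈ 0.5153 kg m⁻³.
N² = (g/ρ₀)·Δρ/Δz = g·(Δρ/ρ₀)/Δz = 9.8 × 5.032 × 10⁻⁴ / 117 = 4.2148 × 10⁻⁵ s⁻².
N = √(4.2148 × 10⁻⁵) = 6.4921 × 10⁻³ rad s⁻¹ → T = 2π/N = 967.82 s = 16.130 min ≈ 16.1 min.

16.1 min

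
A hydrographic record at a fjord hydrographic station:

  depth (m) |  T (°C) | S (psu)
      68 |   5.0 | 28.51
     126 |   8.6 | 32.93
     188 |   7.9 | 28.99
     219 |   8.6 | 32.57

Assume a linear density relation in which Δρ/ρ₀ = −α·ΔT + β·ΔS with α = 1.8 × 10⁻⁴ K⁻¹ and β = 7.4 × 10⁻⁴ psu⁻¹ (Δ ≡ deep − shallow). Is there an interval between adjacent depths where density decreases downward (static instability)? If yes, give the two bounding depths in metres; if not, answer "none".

Evaluate Δρ/ρ₀ = −αΔT + βΔS across each adjacent pair:
  68–126 m: −αΔT+βΔS = −(1.8 × 10⁻⁴)(+3.6)+(7.4 × 10⁻⁴)(+4.42) = 2.6 × 10⁻³ → stable
  126–188 m: −αΔT+βΔS = −(1.8 × 10⁻⁴)(-0.7)+(7.4 × 10⁻⁴)(-3.94) = -2.8 × 10⁻³ → UNSTABLE
  188–219 m: −αΔT+βΔS = −(1.8 × 10⁻⁴)(+0.7)+(7.4 × 10⁻⁴)(+3.58) = 2.5 × 10⁻³ → stable
The 126–188 m interval has Δρ < 0: lighter water underlies denser water.

126–188 m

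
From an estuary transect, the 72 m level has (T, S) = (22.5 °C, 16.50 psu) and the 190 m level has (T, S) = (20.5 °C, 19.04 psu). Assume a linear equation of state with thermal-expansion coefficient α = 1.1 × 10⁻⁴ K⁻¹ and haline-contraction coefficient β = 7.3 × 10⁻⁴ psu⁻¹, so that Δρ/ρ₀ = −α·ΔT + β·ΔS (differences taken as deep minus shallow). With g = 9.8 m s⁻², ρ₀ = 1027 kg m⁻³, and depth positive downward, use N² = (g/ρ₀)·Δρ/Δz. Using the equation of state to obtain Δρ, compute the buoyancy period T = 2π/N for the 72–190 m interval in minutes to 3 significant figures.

7.98 min

ΔT = -2.0 K, ΔS = +2.54 psu (deep − shallow).
Δρ/ρ₀ = −αΔT + βΔS = 2.20 × 10⁻⁴ + 1.8542 × 10⁻³ = 2.0742 × 10⁻³, so Δρ ≈ 2.130 kg m⁻³.
N² = (g/ρ₀)·Δρ/Δz = g·(Δρ/ρ₀)/Δz = 9.8 × 2.0742 × 10⁻³ / 118 = 1.7226 × 10⁻⁴ s⁻².
N = √(1.7226 × 10⁻⁴) = 0.013125 rad s⁻¹ → T = 2π/N = 478.72 s = 7.9787 min ≈ 7.98 min.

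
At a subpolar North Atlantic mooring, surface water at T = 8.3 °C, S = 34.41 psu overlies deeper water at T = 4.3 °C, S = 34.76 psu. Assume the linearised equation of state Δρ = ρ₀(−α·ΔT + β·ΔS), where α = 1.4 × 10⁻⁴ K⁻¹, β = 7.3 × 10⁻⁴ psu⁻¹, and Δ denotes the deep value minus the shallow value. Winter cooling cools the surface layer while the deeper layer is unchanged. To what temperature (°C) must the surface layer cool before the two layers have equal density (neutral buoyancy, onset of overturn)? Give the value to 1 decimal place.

2.5 °C

Neutral buoyancy requires Δρ = 0, i.e. −α(T_deep − T_surf′) + β(S_deep − S_surf) = 0.
T_surf′ = T_deep − (β/α)·ΔS = 4.3 − (7.3 × 10⁻⁴/1.4 × 10⁻⁴)·(+0.35) = 2.475 °C.
Cooling required: 8.3 − (2.475) = 5.825 °C.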